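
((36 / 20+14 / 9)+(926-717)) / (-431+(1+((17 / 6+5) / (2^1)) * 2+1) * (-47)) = -0.24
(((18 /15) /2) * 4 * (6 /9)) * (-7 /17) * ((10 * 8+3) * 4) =-18592 /85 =-218.73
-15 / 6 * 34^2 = -2890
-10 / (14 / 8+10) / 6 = -0.14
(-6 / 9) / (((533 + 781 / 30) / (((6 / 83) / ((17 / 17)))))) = -120 / 1391993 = -0.00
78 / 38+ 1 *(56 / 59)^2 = 2.95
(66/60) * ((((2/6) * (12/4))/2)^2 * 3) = 33/40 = 0.82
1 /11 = 0.09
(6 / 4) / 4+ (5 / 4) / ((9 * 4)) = 59 / 144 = 0.41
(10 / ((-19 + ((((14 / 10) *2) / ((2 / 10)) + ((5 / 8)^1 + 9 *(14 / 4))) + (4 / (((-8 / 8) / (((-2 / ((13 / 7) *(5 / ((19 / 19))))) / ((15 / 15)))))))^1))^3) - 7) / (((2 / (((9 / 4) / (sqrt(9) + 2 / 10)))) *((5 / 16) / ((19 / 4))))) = -409902837500141 / 10958851876896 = -37.40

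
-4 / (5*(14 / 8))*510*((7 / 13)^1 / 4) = -408 / 13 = -31.38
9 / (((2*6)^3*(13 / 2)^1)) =1 / 1248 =0.00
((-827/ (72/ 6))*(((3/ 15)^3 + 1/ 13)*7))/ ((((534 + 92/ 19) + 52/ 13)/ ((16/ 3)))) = -10119172/ 25140375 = -0.40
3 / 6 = 0.50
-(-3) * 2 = 6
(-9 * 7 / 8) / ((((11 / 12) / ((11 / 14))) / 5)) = -135 / 4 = -33.75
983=983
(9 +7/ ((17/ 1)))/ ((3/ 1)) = 160/ 51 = 3.14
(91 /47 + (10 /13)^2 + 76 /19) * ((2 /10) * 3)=3.92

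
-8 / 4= -2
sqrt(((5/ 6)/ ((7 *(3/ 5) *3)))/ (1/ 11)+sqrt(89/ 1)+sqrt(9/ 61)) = sqrt(2905308 *sqrt(61)+42977550+59074596 *sqrt(89))/ 7686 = 3.25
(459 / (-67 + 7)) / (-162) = 17 / 360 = 0.05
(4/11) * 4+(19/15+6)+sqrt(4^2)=2099/165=12.72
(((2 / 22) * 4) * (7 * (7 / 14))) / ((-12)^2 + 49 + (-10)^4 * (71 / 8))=14 / 978373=0.00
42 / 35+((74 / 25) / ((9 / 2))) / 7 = 2038 / 1575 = 1.29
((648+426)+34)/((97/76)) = 84208/97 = 868.12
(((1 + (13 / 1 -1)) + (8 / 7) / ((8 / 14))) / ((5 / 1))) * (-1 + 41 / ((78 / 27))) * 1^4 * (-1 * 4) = -2058 / 13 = -158.31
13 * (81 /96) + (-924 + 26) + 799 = -2817 /32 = -88.03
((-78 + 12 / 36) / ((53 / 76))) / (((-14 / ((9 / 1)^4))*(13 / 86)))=1665278028 / 4823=345278.46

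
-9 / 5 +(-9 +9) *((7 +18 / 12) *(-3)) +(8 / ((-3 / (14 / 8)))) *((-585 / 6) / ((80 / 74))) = 16763 / 40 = 419.08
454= 454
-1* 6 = -6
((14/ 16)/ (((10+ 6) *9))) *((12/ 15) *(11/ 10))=0.01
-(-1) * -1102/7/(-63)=1102/441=2.50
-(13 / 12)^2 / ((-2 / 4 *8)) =0.29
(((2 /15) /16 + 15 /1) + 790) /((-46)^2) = 96601 /253920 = 0.38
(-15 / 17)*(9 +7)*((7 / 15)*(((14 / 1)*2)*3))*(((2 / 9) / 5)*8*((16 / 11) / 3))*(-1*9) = 802816 / 935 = 858.63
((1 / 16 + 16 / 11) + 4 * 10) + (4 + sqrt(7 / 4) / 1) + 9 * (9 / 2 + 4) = sqrt(7) / 2 + 21475 / 176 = 123.34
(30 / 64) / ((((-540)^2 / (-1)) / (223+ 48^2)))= -2527 / 622080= -0.00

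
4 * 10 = 40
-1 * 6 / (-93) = 2 / 31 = 0.06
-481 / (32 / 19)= -9139 / 32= -285.59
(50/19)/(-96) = -25/912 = -0.03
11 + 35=46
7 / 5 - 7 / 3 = -0.93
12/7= 1.71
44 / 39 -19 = -697 / 39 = -17.87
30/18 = 5/3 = 1.67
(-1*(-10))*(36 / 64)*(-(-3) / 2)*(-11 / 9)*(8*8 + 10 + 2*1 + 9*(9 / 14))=-188925 / 224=-843.42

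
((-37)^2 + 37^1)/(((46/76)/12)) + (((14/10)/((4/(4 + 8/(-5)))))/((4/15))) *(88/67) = 214812438/7705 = 27879.62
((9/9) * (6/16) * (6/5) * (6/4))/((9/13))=39/40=0.98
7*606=4242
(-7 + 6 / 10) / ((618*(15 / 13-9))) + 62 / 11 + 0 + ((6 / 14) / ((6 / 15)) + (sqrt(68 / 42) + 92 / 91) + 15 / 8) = sqrt(714) / 21 + 6054416297 / 630990360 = 10.87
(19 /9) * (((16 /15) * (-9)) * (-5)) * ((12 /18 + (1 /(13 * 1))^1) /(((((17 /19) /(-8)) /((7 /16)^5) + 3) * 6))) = -1407619864 /445848975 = -3.16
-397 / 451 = -0.88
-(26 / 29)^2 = -676 / 841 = -0.80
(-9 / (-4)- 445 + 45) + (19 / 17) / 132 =-223133 / 561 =-397.74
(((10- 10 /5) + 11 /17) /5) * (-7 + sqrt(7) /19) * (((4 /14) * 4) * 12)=-14112 /85 + 2016 * sqrt(7) /1615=-162.72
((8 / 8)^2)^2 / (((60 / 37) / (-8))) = -74 / 15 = -4.93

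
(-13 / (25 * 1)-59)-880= -23488 / 25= -939.52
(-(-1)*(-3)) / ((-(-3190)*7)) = -3 / 22330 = -0.00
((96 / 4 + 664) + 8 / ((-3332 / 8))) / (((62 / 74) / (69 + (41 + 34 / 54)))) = 63337112672 / 697221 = 90842.23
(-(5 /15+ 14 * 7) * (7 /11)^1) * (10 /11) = -20650 /363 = -56.89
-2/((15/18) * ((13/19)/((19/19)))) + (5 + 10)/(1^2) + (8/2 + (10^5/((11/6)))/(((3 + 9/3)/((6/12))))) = 3261077/715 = 4560.95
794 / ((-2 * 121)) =-397 / 121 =-3.28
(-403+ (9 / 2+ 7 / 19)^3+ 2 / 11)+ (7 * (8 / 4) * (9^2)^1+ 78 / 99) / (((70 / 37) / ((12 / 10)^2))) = 304372245257 / 528143000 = 576.31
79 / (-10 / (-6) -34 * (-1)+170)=237 / 617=0.38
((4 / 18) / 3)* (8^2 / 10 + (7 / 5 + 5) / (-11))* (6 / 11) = 256 / 1089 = 0.24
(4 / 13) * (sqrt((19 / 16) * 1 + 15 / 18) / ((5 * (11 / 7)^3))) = 343 * sqrt(291) / 259545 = 0.02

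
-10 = -10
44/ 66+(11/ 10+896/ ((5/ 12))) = 12913/ 6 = 2152.17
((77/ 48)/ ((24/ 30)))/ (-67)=-385/ 12864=-0.03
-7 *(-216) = 1512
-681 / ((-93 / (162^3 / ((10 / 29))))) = 13993904412 / 155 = 90283254.27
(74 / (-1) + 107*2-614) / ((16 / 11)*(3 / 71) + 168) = -61699 / 21876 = -2.82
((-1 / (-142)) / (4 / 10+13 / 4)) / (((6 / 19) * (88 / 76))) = 1805 / 342078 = 0.01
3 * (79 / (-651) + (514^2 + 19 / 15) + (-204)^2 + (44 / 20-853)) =992652434 / 1085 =914887.04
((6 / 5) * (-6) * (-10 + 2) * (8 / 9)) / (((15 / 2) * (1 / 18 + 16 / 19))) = 58368 / 7675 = 7.60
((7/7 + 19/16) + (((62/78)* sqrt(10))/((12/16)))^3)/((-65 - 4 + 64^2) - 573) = 35/55264 + 9533120* sqrt(10)/2765985651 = 0.01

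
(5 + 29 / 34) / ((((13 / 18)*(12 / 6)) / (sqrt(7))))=1791*sqrt(7) / 442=10.72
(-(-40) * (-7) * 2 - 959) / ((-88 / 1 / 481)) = 730639 / 88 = 8302.72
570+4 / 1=574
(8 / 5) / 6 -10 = -9.73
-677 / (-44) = 677 / 44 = 15.39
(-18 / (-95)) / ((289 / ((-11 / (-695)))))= 198 / 19081225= 0.00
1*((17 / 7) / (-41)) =-17 / 287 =-0.06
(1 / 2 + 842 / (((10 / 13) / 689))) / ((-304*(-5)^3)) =7541799 / 380000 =19.85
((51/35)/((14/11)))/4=561/1960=0.29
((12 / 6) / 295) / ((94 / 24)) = 24 / 13865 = 0.00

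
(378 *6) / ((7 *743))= 324 / 743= 0.44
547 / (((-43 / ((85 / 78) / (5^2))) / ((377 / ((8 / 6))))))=-269671 / 1720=-156.79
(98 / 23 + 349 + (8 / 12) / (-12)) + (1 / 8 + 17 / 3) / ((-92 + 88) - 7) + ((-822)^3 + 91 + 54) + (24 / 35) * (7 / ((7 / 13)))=-354108309851393 / 637560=-555411741.41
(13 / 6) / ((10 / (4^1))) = 13 / 15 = 0.87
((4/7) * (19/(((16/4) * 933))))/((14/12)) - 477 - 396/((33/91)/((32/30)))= -125096761/76195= -1641.80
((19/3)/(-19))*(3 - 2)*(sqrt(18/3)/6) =-sqrt(6)/18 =-0.14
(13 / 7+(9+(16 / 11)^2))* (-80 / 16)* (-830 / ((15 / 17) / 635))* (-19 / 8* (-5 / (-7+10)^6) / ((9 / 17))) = 19874761669625 / 16671501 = 1192139.91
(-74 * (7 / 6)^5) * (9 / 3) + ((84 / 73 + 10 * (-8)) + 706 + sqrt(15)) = sqrt(15) + 13937765 / 94608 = 151.19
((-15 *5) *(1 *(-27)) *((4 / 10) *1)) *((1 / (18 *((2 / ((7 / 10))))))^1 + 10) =32463 / 4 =8115.75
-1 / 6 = -0.17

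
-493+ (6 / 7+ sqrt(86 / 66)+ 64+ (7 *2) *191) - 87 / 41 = sqrt(1419) / 33+ 643952 / 287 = 2244.88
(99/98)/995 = 99/97510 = 0.00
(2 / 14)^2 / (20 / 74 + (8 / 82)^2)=62197 / 852698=0.07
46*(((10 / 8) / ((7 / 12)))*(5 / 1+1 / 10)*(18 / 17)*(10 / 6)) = 6210 / 7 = 887.14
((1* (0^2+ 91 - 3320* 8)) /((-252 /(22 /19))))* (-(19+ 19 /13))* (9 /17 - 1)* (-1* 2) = -30448 /13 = -2342.15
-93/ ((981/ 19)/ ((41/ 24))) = -24149/ 7848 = -3.08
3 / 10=0.30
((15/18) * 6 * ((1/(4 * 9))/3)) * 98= 245/54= 4.54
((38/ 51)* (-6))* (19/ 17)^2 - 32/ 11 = -459012/ 54043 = -8.49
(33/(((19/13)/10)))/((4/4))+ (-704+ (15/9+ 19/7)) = -189058/399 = -473.83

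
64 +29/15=989/15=65.93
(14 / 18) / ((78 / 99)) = 77 / 78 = 0.99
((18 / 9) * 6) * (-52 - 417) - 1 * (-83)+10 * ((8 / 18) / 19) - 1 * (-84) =-933791 / 171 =-5460.77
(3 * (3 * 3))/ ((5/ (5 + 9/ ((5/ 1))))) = 36.72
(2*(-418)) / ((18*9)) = -418 / 81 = -5.16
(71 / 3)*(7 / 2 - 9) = -781 / 6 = -130.17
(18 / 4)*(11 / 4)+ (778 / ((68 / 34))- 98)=2427 / 8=303.38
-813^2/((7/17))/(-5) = 11236473/35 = 321042.09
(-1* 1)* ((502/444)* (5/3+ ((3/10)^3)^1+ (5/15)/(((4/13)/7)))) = -2328527/222000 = -10.49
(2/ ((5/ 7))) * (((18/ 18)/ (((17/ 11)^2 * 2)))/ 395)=847/ 570775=0.00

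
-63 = -63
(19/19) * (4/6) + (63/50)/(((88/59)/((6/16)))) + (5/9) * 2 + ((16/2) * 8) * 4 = 81764359/316800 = 258.09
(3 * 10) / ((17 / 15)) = 450 / 17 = 26.47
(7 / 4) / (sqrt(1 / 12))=7* sqrt(3) / 2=6.06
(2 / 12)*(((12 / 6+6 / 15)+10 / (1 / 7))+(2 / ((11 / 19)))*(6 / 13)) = 26453 / 2145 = 12.33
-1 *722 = -722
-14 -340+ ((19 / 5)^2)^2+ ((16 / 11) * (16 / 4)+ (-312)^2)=668279781 / 6875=97204.33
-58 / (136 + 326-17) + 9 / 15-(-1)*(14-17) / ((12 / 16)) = -1571 / 445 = -3.53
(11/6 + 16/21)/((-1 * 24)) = -0.11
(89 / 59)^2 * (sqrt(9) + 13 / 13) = 31684 / 3481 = 9.10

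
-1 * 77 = -77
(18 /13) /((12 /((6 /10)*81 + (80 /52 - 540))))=-95523 /1690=-56.52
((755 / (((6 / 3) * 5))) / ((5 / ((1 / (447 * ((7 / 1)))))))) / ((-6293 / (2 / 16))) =-151 / 1575263760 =-0.00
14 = 14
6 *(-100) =-600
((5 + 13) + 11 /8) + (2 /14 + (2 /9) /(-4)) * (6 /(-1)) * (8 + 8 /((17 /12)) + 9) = 3065 /408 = 7.51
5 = 5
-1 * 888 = -888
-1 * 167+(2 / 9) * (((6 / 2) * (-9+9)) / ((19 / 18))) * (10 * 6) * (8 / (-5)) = -167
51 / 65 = 0.78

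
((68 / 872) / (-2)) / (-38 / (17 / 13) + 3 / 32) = 2312 / 1717513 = 0.00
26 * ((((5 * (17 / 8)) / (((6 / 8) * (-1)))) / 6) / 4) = -1105 / 72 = -15.35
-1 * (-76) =76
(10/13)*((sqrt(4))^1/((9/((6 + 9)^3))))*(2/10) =1500/13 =115.38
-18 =-18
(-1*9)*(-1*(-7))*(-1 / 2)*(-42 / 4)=-330.75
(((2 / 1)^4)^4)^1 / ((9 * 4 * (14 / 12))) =32768 / 21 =1560.38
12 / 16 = 3 / 4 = 0.75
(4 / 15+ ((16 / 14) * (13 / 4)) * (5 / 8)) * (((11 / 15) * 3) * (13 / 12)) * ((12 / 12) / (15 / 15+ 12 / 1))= 11957 / 25200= 0.47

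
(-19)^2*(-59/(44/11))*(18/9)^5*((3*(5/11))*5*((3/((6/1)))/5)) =-1277940/11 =-116176.36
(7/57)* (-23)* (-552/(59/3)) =88872/1121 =79.28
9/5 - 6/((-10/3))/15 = 48/25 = 1.92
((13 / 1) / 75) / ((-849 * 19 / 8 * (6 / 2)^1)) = -104 / 3629475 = -0.00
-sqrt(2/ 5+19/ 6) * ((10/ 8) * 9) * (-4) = 3 * sqrt(3210)/ 2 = 84.99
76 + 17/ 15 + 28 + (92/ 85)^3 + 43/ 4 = 863346481/ 7369500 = 117.15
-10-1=-11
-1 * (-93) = 93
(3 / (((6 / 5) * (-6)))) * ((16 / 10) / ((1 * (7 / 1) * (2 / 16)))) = -16 / 21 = -0.76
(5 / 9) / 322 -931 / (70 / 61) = -5877856 / 7245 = -811.30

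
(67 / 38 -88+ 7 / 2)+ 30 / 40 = -6231 / 76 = -81.99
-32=-32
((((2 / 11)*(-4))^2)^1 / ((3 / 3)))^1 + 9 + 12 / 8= 11.03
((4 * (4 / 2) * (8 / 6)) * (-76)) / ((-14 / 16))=19456 / 21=926.48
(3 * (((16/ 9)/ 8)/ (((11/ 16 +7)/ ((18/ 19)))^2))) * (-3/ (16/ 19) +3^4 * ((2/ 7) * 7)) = 973440/ 606841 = 1.60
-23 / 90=-0.26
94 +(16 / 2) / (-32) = 375 / 4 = 93.75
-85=-85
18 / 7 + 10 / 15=68 / 21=3.24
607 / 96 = 6.32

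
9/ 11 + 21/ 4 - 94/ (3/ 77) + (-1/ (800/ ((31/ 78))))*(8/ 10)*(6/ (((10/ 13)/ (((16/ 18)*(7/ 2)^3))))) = -2382649463/ 990000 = -2406.72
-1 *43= -43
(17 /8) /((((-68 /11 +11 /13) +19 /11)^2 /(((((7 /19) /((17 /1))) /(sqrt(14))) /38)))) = 20449 * sqrt(14) /3075789312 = 0.00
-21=-21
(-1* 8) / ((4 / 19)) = -38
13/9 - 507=-4550/9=-505.56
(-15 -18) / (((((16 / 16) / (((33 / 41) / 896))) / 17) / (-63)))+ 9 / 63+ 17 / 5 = 6482347 / 183680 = 35.29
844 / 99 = 8.53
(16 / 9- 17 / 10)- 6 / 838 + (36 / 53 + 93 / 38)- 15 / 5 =3744833 / 18986985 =0.20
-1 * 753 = -753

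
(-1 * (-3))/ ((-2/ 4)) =-6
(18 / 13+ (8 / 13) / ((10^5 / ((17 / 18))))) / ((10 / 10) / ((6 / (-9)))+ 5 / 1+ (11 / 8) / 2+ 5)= 8100034 / 53746875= 0.15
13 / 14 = 0.93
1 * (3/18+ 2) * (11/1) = 143/6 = 23.83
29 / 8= 3.62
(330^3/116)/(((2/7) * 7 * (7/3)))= 13476375/203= 66386.08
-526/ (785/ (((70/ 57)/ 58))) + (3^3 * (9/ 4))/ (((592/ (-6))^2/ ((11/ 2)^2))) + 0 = 63514629875/ 363811070976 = 0.17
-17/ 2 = -8.50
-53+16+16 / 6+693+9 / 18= 3955 / 6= 659.17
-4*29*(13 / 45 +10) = -53708 / 45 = -1193.51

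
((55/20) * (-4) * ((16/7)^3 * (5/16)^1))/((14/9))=-63360/2401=-26.39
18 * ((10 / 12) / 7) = 15 / 7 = 2.14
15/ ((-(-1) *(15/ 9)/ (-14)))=-126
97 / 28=3.46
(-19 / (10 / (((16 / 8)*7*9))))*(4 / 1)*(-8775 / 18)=466830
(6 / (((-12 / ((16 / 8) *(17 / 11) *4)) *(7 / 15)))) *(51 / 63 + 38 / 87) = -23460 / 1421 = -16.51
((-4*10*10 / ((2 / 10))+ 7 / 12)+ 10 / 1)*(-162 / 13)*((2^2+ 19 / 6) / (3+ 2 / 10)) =46194255 / 832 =55521.94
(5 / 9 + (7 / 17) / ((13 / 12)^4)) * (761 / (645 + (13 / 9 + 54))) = 0.93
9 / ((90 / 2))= 0.20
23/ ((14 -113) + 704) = 23/ 605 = 0.04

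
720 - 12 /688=123837 /172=719.98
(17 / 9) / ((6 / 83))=1411 / 54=26.13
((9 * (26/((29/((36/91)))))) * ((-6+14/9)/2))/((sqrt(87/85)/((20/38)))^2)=-4080000/2125207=-1.92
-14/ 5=-2.80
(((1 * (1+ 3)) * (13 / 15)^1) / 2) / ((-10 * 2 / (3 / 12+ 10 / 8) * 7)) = -13 / 700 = -0.02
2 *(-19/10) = -19/5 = -3.80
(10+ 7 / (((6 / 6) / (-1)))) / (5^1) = 3 / 5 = 0.60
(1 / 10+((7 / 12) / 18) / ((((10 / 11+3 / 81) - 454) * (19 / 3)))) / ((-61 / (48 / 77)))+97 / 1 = 5823949769173 / 60041351755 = 97.00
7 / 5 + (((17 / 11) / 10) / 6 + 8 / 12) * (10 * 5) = 11887 / 330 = 36.02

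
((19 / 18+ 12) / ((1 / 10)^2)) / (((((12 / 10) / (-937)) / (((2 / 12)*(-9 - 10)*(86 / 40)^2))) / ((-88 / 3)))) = -425461879975 / 972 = -437717983.51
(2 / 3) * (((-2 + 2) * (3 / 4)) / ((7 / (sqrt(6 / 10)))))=0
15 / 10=1.50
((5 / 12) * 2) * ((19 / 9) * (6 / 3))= 95 / 27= 3.52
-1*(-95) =95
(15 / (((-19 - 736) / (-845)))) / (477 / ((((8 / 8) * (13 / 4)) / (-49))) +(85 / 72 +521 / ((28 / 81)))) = -16609320 / 5622817049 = -0.00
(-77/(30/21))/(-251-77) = 539/3280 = 0.16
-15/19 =-0.79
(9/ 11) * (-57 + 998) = 769.91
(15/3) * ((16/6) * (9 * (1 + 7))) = 960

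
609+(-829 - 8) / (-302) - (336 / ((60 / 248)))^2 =-14557560197 / 7550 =-1928153.67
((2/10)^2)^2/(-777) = -1/485625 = -0.00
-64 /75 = -0.85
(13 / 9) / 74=0.02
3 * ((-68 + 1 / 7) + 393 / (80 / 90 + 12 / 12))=50052 / 119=420.61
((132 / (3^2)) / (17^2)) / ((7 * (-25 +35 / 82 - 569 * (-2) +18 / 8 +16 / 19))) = 137104 / 21114494037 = 0.00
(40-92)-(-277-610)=835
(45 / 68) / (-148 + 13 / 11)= -99 / 21964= -0.00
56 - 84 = -28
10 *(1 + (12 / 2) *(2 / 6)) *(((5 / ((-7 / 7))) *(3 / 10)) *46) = -2070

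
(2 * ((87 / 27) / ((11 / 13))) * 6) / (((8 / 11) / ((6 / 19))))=377 / 19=19.84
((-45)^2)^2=4100625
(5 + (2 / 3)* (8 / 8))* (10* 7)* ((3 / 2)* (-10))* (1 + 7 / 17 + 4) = -32200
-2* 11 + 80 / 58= -598 / 29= -20.62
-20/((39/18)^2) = -720/169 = -4.26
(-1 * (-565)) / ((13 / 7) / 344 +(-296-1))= -1360520 / 715163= -1.90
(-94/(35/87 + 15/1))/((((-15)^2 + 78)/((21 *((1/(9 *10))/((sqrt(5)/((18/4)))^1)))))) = -28623 *sqrt(5)/6767000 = -0.01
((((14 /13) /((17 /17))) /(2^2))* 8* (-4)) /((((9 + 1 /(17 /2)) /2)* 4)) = -952 /2015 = -0.47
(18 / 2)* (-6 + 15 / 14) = -621 / 14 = -44.36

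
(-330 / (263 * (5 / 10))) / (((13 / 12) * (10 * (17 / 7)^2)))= -0.04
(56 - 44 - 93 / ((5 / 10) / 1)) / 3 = -58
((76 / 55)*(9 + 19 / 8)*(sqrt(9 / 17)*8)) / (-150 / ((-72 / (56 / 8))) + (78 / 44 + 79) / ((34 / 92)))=248976*sqrt(17) / 2615885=0.39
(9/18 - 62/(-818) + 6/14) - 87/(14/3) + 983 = 2763830/2863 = 965.36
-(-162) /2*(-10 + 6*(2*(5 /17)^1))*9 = -80190 /17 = -4717.06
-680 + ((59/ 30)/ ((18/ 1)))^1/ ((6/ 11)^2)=-679.63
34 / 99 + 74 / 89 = 1.17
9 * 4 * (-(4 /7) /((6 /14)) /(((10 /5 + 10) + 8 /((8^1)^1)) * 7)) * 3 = -144 /91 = -1.58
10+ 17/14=157/14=11.21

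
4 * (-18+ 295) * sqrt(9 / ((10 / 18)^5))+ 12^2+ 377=521+ 807732 * sqrt(5) / 125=14970.15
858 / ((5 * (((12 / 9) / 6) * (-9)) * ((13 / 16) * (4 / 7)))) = -924 / 5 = -184.80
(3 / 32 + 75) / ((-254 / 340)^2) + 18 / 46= 400479813 / 2967736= 134.94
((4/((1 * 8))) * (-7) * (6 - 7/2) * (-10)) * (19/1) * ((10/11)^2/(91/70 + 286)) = 1662500/347633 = 4.78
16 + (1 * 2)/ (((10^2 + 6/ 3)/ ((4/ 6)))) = 2450/ 153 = 16.01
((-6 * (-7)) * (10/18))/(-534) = -35/801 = -0.04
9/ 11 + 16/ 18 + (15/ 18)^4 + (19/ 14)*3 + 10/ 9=735653/ 99792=7.37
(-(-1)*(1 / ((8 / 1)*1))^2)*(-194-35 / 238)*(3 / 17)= -0.54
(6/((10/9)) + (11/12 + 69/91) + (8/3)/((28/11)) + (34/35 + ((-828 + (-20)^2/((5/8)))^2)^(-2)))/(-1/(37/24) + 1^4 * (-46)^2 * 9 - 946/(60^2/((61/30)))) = 0.00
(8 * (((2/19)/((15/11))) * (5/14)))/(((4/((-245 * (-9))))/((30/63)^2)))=11000/399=27.57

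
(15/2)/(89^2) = 0.00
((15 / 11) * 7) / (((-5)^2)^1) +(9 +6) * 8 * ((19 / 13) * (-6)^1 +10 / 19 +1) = -11802213 / 13585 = -868.77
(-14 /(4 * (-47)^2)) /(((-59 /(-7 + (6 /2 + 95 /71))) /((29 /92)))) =-38367 /1702644184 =-0.00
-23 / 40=-0.58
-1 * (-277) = 277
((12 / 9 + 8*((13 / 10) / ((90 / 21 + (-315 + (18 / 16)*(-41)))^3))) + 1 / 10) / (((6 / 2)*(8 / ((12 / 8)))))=114374496872183 / 1276738773613920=0.09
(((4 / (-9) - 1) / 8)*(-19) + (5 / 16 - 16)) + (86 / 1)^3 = 91590299 / 144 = 636043.74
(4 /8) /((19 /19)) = 1 /2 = 0.50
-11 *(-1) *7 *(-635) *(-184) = 8996680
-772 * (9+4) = -10036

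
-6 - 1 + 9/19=-124/19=-6.53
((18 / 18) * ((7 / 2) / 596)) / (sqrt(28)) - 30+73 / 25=-677 / 25+sqrt(7) / 2384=-27.08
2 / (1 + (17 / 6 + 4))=12 / 47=0.26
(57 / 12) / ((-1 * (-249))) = 19 / 996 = 0.02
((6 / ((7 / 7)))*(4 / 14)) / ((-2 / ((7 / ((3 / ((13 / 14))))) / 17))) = -13 / 119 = -0.11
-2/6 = -1/3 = -0.33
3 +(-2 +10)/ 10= 19/ 5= 3.80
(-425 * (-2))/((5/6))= 1020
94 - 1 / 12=1127 / 12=93.92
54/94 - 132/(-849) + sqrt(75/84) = 9709/13301 + 5*sqrt(7)/14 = 1.67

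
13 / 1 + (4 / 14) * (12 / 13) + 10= 2117 / 91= 23.26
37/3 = 12.33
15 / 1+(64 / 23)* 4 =601 / 23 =26.13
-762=-762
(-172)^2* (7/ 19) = 207088/ 19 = 10899.37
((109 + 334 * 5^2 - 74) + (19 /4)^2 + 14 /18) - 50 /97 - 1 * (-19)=117705889 /13968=8426.82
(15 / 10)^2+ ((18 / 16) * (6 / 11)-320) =-6977 / 22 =-317.14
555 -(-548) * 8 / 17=13819 / 17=812.88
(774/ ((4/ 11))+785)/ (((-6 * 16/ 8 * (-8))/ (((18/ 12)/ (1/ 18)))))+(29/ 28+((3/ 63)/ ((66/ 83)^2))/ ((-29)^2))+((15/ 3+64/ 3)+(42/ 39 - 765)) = 1326028976995/ 16001713728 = 82.87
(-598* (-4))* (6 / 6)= 2392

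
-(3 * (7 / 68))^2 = -441 / 4624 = -0.10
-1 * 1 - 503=-504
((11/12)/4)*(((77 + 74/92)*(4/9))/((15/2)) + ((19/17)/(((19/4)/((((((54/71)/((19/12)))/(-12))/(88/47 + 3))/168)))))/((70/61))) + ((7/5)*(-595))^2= 17741677491681983201/25568427336480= 693890.06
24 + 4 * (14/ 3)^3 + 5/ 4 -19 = 44579/ 108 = 412.77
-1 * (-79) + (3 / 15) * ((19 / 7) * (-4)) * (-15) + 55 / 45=7106 / 63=112.79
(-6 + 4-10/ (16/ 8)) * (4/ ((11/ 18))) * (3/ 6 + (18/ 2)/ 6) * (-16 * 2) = 32256/ 11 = 2932.36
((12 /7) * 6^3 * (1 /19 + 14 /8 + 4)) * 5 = 204120 /19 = 10743.16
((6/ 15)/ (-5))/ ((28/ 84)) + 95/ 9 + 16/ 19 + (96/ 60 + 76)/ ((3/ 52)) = 5797859/ 4275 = 1356.22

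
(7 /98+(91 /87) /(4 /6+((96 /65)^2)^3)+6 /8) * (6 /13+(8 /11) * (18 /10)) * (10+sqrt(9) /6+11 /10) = 588397069941084909 /31270128268604225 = 18.82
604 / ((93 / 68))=41072 / 93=441.63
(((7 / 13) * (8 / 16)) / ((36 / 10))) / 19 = 35 / 8892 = 0.00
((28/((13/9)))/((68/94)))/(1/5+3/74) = 2191140/19669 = 111.40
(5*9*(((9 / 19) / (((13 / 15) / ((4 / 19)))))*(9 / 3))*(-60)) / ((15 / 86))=-25077600 / 4693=-5343.62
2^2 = 4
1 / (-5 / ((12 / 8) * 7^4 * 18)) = -12965.40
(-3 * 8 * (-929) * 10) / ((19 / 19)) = 222960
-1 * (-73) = 73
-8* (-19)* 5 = 760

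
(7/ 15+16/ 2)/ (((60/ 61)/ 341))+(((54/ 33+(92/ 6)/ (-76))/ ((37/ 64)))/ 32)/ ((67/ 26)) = 1368721849897/ 466299900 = 2935.28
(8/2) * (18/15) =24/5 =4.80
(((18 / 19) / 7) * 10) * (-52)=-9360 / 133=-70.38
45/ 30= 3/ 2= 1.50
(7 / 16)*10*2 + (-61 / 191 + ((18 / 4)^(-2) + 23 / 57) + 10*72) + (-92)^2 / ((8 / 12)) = 15784924343 / 1175796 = 13424.88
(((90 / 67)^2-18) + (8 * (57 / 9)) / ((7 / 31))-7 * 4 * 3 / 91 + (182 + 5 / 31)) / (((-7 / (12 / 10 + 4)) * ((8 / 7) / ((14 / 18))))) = -14794360169 / 75145860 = -196.88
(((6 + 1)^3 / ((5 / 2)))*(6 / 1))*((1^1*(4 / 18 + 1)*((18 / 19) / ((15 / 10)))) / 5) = 60368 / 475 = 127.09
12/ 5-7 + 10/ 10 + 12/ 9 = -2.27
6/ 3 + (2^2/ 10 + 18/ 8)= 93/ 20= 4.65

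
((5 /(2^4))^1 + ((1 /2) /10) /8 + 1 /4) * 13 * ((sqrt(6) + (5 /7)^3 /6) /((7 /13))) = 54925 /65856 + 2197 * sqrt(6) /160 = 34.47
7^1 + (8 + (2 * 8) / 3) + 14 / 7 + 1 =70 / 3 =23.33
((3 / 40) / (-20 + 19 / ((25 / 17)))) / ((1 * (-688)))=5 / 324736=0.00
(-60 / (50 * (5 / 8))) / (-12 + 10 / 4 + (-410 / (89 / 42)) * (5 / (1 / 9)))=8544 / 38787275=0.00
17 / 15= 1.13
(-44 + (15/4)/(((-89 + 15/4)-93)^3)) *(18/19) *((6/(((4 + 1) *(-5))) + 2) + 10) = -490.21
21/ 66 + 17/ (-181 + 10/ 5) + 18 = 18.22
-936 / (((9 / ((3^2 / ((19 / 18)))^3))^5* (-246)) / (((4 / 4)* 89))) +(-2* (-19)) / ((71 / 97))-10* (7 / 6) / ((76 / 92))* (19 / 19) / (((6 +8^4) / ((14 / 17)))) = 346516102663101671123710891505142432491 / 660364952894797032068476827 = 524734241488.90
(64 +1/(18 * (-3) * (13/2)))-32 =11231/351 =32.00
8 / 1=8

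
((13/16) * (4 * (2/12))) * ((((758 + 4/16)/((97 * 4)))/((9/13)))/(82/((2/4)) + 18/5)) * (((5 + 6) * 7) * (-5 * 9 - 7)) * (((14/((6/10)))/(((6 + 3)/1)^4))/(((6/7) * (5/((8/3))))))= -13967438485/172794852504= -0.08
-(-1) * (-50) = -50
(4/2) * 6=12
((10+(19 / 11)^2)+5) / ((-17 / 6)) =-768 / 121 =-6.35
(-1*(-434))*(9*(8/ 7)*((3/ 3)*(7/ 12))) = 2604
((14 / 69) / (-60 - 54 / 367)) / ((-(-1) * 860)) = -2569 / 654935580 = -0.00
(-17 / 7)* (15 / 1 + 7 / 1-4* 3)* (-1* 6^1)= 1020 / 7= 145.71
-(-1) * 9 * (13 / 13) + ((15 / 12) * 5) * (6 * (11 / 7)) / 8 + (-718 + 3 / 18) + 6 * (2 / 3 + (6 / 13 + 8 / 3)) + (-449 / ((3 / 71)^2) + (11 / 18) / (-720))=-297397545671 / 1179360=-252168.59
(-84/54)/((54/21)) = -49/81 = -0.60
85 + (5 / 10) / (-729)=123929 / 1458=85.00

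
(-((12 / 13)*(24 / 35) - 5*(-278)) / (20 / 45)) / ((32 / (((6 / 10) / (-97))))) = 8541963 / 14123200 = 0.60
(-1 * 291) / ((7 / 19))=-5529 / 7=-789.86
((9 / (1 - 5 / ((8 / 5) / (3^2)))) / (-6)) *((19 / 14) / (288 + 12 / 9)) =171 / 659246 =0.00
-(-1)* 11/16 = 11/16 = 0.69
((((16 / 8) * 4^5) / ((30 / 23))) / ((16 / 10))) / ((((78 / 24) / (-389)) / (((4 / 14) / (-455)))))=73.76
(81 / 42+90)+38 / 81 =104779 / 1134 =92.40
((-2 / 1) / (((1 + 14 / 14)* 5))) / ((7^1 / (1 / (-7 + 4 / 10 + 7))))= -1 / 14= -0.07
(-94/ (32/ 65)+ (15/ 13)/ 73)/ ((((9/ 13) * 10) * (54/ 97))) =-56239727/ 1135296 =-49.54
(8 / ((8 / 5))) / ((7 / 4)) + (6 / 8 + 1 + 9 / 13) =1929 / 364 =5.30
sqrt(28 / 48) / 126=0.01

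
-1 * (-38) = 38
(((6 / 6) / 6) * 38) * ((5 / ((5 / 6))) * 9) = 342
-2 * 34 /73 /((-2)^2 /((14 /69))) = -238 /5037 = -0.05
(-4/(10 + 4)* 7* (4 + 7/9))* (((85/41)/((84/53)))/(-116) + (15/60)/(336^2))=0.11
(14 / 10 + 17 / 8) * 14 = 987 / 20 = 49.35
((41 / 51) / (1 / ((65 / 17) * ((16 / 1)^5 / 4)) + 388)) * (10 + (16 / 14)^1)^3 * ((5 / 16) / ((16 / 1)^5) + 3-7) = -3536304344903655 / 308402602121656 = -11.47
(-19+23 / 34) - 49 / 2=-728 / 17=-42.82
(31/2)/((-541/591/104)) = -952692/541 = -1760.98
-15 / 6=-5 / 2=-2.50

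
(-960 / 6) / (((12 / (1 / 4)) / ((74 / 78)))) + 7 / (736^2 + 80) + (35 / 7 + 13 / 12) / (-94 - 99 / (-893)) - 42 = -80121785872673 / 1771540881552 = -45.23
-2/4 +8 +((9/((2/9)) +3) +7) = 58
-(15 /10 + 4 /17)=-59 /34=-1.74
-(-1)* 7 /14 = 1 /2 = 0.50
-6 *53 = -318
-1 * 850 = -850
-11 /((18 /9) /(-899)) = 9889 /2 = 4944.50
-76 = -76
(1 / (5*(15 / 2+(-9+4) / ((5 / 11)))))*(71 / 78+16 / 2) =-139 / 273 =-0.51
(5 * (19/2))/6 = 95/12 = 7.92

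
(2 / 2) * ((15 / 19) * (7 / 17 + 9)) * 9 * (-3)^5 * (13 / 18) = -11736.22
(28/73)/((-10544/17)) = -119/192428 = -0.00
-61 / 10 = -6.10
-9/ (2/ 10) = -45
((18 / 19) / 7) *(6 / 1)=108 / 133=0.81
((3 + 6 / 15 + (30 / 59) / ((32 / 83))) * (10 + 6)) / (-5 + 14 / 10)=-22273 / 1062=-20.97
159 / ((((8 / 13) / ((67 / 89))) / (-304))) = -5262582 / 89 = -59130.13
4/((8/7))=3.50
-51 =-51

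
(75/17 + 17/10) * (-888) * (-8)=3690528/85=43417.98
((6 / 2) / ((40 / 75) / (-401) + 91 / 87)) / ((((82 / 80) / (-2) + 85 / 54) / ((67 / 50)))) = 56098296 / 15475457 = 3.62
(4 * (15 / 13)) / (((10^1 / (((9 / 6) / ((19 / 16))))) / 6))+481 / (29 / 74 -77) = -3893702 / 1400243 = -2.78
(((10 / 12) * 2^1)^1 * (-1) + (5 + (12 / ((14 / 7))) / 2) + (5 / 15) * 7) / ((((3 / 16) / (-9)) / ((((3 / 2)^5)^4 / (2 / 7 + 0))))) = -317297380491 / 65536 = -4841573.80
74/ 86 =37/ 43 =0.86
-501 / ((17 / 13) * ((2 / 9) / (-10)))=293085 / 17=17240.29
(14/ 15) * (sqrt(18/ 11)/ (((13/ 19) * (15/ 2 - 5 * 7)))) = -532 * sqrt(22)/ 39325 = -0.06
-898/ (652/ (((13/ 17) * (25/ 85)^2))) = -145925/ 1601638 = -0.09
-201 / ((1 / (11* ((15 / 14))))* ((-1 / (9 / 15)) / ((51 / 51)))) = 19899 / 14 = 1421.36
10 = 10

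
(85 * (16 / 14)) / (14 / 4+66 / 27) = 12240 / 749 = 16.34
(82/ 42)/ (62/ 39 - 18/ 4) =-1066/ 1589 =-0.67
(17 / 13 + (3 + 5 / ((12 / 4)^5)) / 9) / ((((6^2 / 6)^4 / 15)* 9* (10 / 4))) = 0.00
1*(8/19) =0.42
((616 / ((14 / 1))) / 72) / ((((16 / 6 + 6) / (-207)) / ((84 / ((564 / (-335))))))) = 1779855 / 2444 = 728.25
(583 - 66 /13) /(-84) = -7513 /1092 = -6.88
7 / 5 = 1.40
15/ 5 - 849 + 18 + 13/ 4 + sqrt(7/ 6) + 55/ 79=-260401/ 316 + sqrt(42)/ 6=-822.97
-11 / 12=-0.92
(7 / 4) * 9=63 / 4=15.75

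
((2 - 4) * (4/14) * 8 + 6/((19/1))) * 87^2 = -4284054/133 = -32210.93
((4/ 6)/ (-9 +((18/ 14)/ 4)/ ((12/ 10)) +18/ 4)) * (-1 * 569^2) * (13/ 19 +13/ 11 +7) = 67192062896/ 148599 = 452170.36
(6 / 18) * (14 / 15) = 14 / 45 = 0.31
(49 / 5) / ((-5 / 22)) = -1078 / 25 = -43.12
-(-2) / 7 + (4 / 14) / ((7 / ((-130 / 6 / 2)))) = -23 / 147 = -0.16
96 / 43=2.23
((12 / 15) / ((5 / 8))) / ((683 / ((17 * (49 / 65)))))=26656 / 1109875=0.02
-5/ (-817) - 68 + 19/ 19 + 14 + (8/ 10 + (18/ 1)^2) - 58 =873398/ 4085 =213.81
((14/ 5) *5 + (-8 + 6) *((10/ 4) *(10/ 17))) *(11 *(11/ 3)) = 22748/ 51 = 446.04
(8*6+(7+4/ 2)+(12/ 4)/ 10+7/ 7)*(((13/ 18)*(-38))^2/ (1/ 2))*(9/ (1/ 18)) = 14227298.80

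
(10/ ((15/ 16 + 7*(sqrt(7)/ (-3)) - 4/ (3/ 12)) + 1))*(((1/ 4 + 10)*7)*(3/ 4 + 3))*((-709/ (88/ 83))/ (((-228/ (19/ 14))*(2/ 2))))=-122144304375/ 129471584 + 1266681675*sqrt(7)/ 8091974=-529.25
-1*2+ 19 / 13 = -0.54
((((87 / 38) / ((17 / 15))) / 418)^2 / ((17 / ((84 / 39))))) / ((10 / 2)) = 2384235 / 4028560423316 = 0.00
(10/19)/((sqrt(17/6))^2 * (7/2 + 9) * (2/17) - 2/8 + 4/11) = 0.12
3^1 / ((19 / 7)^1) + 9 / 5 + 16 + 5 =2271 / 95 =23.91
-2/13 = -0.15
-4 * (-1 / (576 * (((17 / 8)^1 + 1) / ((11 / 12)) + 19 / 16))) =11 / 7281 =0.00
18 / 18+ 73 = 74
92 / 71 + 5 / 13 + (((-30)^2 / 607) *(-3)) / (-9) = 1218357 / 560261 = 2.17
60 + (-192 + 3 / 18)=-791 / 6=-131.83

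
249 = 249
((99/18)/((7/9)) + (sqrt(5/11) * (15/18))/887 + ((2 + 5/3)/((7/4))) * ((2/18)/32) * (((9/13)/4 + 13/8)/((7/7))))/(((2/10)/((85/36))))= 2125 * sqrt(55)/2107512 + 473460625/5660928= 83.64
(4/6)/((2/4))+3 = 13/3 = 4.33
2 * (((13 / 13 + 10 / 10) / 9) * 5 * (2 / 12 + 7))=430 / 27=15.93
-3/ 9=-1/ 3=-0.33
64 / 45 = 1.42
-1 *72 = -72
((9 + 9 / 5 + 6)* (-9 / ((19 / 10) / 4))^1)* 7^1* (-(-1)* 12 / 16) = -31752 / 19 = -1671.16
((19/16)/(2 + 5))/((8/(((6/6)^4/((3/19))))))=361/2688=0.13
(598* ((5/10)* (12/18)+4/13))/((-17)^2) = 1150/867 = 1.33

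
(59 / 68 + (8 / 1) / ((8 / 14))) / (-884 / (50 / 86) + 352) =-25275 / 1986416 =-0.01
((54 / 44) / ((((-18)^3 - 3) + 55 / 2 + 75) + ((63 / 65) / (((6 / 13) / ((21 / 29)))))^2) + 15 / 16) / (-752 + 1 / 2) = -26498927095 / 21246393807672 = -0.00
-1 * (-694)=694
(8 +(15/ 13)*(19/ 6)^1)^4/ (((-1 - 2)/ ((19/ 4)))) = -53382985713/ 1827904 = -29204.48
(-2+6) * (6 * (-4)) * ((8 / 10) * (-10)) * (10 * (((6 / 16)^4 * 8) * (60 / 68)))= 18225 / 17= 1072.06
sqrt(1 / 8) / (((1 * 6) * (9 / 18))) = sqrt(2) / 12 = 0.12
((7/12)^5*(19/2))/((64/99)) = 0.99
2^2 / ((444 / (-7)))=-0.06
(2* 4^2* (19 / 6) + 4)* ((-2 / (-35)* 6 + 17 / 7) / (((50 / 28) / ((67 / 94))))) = 2053684 / 17625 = 116.52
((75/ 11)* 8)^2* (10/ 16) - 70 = 216530/ 121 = 1789.50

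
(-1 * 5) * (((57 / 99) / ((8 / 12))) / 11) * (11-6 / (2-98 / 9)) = -8873 / 1936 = -4.58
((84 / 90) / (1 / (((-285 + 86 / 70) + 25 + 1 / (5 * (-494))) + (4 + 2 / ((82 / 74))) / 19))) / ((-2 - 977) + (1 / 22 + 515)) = 0.52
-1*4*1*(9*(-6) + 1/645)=139316/645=215.99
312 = 312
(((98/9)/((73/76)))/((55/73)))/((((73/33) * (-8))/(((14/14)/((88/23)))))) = -21413/96360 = -0.22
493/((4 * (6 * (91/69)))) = 11339/728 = 15.58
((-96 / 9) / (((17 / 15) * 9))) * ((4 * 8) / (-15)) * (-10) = -10240 / 459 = -22.31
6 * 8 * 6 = 288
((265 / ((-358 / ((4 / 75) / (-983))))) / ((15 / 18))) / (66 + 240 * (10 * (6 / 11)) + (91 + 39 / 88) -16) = 18656 / 561509579475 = 0.00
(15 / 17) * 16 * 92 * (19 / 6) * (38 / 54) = 1328480 / 459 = 2894.29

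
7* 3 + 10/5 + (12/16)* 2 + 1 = 51/2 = 25.50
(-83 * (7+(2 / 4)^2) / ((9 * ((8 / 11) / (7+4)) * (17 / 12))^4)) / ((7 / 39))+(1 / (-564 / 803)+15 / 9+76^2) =-40981120332869 / 47482690752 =-863.07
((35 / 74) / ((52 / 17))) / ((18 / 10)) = 2975 / 34632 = 0.09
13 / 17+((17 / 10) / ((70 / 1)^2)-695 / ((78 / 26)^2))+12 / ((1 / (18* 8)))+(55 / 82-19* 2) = 496172122141 / 307377000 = 1614.21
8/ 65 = 0.12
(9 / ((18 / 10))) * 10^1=50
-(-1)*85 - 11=74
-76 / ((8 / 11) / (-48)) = 5016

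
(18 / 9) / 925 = 2 / 925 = 0.00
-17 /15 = -1.13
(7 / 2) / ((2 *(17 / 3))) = 21 / 68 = 0.31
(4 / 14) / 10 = 1 / 35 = 0.03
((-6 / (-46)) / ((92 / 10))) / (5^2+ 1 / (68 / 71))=510 / 936859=0.00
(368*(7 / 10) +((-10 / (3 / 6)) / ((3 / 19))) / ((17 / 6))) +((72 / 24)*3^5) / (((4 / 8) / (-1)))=-105834 / 85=-1245.11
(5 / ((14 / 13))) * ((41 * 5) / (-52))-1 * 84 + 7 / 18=-51365 / 504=-101.91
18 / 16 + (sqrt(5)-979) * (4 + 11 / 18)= -324947 / 72 + 83 * sqrt(5) / 18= -4502.84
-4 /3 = -1.33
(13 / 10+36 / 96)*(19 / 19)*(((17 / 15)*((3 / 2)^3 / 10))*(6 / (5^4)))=30753 / 5000000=0.01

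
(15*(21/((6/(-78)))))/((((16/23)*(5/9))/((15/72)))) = -282555/128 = -2207.46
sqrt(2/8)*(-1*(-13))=13/2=6.50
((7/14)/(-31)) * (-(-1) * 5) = -5/62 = -0.08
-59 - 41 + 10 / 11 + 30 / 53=-57440 / 583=-98.52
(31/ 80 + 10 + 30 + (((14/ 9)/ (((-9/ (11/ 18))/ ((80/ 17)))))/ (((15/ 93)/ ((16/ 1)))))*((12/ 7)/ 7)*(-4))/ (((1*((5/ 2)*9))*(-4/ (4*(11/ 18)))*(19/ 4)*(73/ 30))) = -2256866777/ 10829127330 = -0.21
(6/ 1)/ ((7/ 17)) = 102/ 7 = 14.57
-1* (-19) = 19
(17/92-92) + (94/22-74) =-163481/1012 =-161.54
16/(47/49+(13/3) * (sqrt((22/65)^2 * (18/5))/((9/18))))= -4606000/9020547+8451520 * sqrt(10)/9020547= 2.45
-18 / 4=-9 / 2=-4.50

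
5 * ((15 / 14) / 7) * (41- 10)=2325 / 98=23.72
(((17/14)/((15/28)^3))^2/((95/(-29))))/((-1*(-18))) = -10302863872/9738984375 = -1.06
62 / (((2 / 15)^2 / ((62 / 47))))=216225 / 47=4600.53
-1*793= -793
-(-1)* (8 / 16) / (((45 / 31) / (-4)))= -62 / 45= -1.38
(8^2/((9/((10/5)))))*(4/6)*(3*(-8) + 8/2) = -5120/27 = -189.63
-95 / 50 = -19 / 10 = -1.90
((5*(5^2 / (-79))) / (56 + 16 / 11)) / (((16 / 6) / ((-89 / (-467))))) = -367125 / 186531008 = -0.00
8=8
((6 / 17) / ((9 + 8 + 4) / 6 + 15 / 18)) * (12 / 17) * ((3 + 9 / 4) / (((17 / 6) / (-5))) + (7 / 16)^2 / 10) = -10863909 / 20438080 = -0.53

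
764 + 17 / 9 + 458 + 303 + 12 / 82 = 563476 / 369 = 1527.04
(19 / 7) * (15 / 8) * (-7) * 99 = -28215 / 8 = -3526.88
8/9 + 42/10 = 5.09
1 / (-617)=-1 / 617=-0.00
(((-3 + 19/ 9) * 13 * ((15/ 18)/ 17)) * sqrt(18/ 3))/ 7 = -260 * sqrt(6)/ 3213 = -0.20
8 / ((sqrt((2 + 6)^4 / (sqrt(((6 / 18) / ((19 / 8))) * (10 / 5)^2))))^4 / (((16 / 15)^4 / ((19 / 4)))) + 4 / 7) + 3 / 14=1151364773 / 5373033778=0.21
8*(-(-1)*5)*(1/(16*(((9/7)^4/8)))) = 7.32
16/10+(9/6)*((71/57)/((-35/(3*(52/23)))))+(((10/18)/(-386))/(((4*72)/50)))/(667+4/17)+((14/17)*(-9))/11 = 0.56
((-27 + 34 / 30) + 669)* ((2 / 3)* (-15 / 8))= -9647 / 12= -803.92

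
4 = 4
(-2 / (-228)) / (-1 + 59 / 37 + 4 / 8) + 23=106228 / 4617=23.01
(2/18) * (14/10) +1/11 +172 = 85262/495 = 172.25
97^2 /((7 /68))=639812 /7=91401.71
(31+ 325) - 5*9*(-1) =401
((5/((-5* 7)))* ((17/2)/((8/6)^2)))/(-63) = 17/1568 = 0.01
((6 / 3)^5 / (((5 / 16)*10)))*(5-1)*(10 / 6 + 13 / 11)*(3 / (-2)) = -48128 / 275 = -175.01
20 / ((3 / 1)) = 20 / 3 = 6.67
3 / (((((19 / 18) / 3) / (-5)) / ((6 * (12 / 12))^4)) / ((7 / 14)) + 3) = 524880 / 524861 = 1.00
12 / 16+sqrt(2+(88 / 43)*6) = 3 / 4+sqrt(26402) / 43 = 4.53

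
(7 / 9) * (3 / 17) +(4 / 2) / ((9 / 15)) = 59 / 17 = 3.47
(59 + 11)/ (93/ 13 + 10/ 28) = 12740/ 1367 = 9.32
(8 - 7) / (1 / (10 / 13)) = 0.77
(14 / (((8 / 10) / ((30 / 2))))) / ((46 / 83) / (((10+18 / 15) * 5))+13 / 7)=610050 / 4339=140.60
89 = 89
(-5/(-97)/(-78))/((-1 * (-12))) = -0.00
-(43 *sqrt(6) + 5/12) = -43 *sqrt(6)-5/12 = -105.74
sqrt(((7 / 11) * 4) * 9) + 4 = 4 + 6 * sqrt(77) / 11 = 8.79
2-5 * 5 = -23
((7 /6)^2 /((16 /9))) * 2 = 49 /32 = 1.53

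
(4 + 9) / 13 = 1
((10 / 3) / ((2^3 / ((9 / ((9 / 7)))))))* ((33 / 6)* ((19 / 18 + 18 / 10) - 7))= -28721 / 432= -66.48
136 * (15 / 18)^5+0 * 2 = 53125 / 972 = 54.66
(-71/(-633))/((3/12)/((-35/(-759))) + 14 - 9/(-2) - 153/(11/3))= -109340/17357493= -0.01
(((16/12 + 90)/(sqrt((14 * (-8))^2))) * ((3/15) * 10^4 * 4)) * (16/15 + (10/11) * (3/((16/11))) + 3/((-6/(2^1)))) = 798025/63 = 12667.06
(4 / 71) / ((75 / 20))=0.02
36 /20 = 9 /5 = 1.80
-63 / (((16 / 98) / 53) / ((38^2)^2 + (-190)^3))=97632082863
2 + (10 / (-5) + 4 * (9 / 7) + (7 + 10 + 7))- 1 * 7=155 / 7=22.14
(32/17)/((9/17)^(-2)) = 0.53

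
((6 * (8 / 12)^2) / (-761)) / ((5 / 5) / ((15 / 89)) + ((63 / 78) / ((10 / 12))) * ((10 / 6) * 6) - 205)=65 / 3512776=0.00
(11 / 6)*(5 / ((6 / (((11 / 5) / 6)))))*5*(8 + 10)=605 / 12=50.42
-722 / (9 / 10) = -802.22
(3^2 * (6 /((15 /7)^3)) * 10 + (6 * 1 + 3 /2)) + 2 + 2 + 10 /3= 10457 /150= 69.71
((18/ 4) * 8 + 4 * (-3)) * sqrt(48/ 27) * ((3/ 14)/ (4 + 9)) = 48/ 91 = 0.53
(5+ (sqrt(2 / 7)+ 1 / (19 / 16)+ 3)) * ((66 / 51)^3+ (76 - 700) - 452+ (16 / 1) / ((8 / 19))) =-854959728 / 93347 - 5089046 * sqrt(14) / 34391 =-9712.62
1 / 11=0.09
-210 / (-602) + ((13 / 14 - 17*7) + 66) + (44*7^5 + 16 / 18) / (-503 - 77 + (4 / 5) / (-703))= -1831839885679 / 1380712284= -1326.74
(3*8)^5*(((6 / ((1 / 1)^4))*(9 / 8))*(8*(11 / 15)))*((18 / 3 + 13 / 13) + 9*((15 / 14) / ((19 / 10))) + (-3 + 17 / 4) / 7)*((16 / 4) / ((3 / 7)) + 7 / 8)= 749426743296 / 19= 39443512805.05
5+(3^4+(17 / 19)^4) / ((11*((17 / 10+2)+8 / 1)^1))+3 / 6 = 2057744837 / 335446254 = 6.13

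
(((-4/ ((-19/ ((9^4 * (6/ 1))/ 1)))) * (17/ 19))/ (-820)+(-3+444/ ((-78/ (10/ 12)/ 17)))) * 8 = -2140031744/ 2886195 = -741.47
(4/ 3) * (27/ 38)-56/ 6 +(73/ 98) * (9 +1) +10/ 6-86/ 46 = -73225/ 64239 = -1.14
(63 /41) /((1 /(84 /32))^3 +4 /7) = 2.45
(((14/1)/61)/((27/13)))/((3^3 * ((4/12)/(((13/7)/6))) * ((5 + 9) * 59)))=169/36731394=0.00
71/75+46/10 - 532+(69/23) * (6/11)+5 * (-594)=-2883224/825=-3494.82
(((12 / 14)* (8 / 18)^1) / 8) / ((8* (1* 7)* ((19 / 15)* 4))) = 5 / 29792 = 0.00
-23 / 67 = -0.34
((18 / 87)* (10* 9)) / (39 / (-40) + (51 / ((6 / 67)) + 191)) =7200 / 293683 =0.02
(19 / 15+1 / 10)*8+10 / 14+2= 1433 / 105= 13.65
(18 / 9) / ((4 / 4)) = 2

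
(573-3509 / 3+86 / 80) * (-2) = 71471 / 60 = 1191.18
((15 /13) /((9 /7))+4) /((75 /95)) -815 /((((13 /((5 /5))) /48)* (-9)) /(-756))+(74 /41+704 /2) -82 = -6056149571 /23985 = -252497.38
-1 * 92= -92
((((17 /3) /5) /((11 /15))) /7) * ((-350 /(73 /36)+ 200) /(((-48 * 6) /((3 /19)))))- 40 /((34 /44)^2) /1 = -12406385965 /185189466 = -66.99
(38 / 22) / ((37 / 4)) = 76 / 407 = 0.19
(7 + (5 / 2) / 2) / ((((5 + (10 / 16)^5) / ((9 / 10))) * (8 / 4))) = 202752 / 278275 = 0.73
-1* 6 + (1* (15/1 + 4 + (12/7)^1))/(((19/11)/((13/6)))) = 15947/798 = 19.98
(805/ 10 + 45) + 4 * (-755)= -5789/ 2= -2894.50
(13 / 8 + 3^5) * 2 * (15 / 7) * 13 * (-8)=-763230 / 7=-109032.86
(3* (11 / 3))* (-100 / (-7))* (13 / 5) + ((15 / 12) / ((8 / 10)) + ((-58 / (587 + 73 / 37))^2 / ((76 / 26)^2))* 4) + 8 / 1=125446790696623 / 300012556032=418.14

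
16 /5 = 3.20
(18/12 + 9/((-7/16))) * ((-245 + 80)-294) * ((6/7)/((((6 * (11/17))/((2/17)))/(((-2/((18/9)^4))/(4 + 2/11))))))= -122553/18032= -6.80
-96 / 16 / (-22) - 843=-9270 / 11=-842.73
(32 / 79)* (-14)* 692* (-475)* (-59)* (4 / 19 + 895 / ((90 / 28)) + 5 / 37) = -806587189408000 / 26307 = -30660553822.48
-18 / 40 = -9 / 20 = -0.45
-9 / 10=-0.90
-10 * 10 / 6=-50 / 3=-16.67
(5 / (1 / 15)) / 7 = 75 / 7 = 10.71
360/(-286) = -180/143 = -1.26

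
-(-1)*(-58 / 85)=-0.68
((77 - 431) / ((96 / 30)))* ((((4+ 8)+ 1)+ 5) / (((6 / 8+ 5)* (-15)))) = 531 / 23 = 23.09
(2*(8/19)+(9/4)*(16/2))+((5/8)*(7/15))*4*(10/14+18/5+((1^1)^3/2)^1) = 27883/1140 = 24.46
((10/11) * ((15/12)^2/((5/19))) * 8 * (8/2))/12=475/33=14.39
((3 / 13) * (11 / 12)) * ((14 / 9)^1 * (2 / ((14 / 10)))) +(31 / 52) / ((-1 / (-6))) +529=124733 / 234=533.05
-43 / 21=-2.05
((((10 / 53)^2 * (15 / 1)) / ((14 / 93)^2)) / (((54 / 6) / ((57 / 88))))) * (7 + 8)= 308120625 / 12112408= 25.44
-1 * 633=-633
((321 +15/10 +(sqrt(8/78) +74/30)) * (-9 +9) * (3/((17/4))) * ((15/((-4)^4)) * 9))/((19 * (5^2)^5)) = 0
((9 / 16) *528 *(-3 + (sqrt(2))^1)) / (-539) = 81 / 49 -27 *sqrt(2) / 49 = 0.87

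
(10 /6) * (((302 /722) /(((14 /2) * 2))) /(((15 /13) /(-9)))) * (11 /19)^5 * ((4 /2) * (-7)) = 316143113 /893871739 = 0.35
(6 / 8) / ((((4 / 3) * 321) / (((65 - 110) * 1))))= -0.08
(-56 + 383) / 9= 109 / 3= 36.33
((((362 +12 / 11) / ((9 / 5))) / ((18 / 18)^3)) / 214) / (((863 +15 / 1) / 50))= 249625 / 4650327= 0.05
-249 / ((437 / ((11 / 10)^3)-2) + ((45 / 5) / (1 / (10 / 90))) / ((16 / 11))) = -5302704 / 6964049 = -0.76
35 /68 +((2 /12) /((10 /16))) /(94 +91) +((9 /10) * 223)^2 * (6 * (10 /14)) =228028535669 /1320900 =172631.19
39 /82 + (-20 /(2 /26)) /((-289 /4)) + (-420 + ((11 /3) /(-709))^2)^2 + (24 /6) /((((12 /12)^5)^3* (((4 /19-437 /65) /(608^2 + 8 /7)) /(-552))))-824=1142459889706356491512772945879 /9102831605805012702606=125505989.69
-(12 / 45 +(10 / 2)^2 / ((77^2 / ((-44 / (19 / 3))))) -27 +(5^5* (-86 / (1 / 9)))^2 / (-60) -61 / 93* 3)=464329240361425261 / 4762065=97505859403.73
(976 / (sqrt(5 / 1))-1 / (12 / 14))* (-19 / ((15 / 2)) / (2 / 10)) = 133 / 9-37088* sqrt(5) / 15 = -5513.97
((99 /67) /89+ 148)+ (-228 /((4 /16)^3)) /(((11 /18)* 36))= -33797195 /65593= -515.26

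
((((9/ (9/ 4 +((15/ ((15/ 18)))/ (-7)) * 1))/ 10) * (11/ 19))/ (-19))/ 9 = 154/ 16245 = 0.01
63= 63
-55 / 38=-1.45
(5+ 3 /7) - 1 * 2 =24 /7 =3.43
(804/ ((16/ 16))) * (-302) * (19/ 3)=-1537784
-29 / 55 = -0.53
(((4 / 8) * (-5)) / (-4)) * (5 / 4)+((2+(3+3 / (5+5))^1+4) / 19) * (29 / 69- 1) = 6957 / 13984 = 0.50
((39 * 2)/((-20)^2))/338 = 3/5200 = 0.00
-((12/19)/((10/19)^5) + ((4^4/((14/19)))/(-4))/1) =12463259/175000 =71.22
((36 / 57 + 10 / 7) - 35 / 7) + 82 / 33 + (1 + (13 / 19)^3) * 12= 24382315 / 1584429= 15.39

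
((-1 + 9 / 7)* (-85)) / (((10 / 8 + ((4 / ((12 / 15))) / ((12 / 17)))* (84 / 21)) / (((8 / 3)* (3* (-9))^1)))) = 29376 / 497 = 59.11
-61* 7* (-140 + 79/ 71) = 4210647/ 71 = 59304.89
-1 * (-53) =53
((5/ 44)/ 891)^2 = 25/ 1536953616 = 0.00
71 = 71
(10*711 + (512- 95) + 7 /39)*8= 2348480 /39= 60217.44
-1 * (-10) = 10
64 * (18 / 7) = 1152 / 7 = 164.57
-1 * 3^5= -243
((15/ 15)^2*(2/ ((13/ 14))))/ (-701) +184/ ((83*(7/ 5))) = 8367692/ 5294653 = 1.58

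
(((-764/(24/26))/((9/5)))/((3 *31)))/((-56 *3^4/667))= 8280805/11389896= 0.73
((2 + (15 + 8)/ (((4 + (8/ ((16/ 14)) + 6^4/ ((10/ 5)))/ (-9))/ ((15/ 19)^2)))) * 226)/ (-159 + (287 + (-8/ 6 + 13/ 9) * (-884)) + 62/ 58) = 23614632198/ 1799068409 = 13.13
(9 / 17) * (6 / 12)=9 / 34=0.26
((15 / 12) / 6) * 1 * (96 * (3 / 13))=4.62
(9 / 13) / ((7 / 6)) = 54 / 91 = 0.59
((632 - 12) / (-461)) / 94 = -310 / 21667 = -0.01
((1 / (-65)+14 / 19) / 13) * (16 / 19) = 14256 / 305045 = 0.05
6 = 6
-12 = -12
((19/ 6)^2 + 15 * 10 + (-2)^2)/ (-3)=-5905/ 108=-54.68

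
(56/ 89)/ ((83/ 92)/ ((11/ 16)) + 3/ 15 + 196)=0.00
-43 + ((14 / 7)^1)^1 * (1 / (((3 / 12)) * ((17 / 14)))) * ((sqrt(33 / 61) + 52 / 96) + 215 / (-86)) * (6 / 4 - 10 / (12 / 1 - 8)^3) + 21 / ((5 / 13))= -23407 / 4080 + 301 * sqrt(2013) / 2074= 0.77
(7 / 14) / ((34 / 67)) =67 / 68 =0.99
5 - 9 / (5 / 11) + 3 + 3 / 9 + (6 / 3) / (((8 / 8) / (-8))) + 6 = -322 / 15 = -21.47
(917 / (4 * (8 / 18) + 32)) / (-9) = -917 / 304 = -3.02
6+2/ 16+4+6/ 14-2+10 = 18.55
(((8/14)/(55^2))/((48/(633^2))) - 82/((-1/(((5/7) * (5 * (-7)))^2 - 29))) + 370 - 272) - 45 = 4144081063/84700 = 48926.58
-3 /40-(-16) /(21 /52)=33217 /840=39.54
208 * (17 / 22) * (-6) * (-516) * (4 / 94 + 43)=21418475.33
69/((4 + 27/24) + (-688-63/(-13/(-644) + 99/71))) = -11900936/125462091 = -0.09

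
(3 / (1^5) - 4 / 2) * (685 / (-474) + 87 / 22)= 6542 / 2607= 2.51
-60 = -60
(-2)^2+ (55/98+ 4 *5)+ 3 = 2701/98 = 27.56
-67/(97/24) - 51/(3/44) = -74164/97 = -764.58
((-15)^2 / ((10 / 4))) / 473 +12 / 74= 6168 / 17501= 0.35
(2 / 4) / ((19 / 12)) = 6 / 19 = 0.32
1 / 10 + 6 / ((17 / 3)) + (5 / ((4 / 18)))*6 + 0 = 136.16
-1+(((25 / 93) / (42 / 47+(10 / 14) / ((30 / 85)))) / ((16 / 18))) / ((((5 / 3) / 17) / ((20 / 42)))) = -177283 / 357058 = -0.50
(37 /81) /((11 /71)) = 2627 /891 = 2.95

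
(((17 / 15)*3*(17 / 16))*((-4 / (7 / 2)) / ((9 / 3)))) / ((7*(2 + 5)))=-289 / 10290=-0.03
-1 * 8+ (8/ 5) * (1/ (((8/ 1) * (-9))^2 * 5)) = -129599/ 16200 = -8.00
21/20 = 1.05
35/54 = 0.65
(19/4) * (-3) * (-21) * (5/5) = 1197/4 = 299.25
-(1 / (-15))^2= -1 / 225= -0.00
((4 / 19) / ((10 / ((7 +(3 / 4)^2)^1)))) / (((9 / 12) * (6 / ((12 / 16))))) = 121 / 4560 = 0.03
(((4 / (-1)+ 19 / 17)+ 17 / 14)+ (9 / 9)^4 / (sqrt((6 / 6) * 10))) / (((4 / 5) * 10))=-397 / 1904+ sqrt(10) / 80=-0.17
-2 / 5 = -0.40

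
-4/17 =-0.24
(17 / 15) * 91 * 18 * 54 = 501228 / 5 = 100245.60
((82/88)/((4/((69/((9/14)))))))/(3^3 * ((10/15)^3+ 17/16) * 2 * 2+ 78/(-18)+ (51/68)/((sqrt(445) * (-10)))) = 0.18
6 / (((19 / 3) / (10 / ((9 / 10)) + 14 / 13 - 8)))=980 / 247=3.97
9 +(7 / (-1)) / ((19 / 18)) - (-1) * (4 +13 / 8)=1215 / 152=7.99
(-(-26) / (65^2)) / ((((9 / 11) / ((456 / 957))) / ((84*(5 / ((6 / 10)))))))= 8512 / 3393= 2.51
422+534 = 956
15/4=3.75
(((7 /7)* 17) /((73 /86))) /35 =1462 /2555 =0.57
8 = 8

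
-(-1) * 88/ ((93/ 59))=55.83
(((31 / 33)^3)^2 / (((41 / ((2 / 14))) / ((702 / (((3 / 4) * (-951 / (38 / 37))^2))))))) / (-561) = -133281752797856 / 28605554442608341116303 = -0.00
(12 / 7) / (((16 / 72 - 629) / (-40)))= 4320 / 39613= 0.11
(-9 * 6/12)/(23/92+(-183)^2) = -18/133957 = -0.00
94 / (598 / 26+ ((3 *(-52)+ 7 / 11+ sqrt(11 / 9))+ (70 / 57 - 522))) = -24136054008 / 167702873765 - 12318042 *sqrt(11) / 167702873765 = -0.14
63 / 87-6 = -153 / 29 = -5.28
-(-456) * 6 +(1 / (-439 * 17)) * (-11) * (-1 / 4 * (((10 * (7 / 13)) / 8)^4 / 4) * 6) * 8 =149294141288463 / 54566590208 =2736.00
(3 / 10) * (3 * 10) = 9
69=69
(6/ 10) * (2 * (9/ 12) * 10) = 9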